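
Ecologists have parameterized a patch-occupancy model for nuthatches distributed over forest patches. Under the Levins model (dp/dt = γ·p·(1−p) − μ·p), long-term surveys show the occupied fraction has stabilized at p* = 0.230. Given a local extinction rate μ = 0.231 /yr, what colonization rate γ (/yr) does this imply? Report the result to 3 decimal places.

At equilibrium γ(1−p*) = μ, so γ = μ/(1−p*).
γ = 0.231/(1 − 0.230) = 0.231/0.7700 = 0.3000.

0.300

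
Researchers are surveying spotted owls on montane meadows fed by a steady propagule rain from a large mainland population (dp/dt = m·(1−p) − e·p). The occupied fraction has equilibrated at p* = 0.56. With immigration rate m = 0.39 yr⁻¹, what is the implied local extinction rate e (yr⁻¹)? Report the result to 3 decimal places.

0.306

At equilibrium m(1−p*) = e·p*, so e = m(1−p*)/p*.
e = 0.39 × 0.4400 / 0.56 = 0.3064.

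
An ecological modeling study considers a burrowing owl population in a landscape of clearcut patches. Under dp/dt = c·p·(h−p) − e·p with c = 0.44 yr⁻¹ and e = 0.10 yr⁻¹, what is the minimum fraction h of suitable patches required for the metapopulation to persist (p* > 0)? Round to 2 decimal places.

p* = h − e/c is positive only when h > e/c.
h_min = e/c = 0.10/0.44 = 0.2273.

0.23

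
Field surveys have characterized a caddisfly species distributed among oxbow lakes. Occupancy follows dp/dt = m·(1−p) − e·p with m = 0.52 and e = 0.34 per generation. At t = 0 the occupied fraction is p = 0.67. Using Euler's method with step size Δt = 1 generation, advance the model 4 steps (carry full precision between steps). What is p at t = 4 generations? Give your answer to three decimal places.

0.605

Update rule: p ← p + [m·(1−p) − e·p]·Δt with Δt = 1.
p: 0.67000 → 0.61380  (Δp = -0.05620)
p: 0.61380 → 0.60593  (Δp = -0.00787)
p: 0.60593 → 0.60483  (Δp = -0.00110)
p: 0.60483 → 0.60468  (Δp = -0.00015)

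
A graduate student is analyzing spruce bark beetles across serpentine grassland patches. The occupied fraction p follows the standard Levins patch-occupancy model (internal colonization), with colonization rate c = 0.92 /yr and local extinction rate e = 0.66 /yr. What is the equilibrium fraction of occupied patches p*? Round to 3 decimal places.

0.283

At equilibrium, colonization balances extinction: c·p*·(1−p*) = e·p*.
So p* = 1 − e/c = 1 − 0.66/0.92 = 1 − 0.7174 = 0.2826.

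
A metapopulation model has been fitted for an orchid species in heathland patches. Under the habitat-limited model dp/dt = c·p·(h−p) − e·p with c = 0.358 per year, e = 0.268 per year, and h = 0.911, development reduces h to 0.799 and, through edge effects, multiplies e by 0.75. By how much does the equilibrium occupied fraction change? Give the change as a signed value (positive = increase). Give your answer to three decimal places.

Before: p* = h − e/c = 0.911 − 0.268/0.358 = 0.911 − 0.7486 = 0.1624.
After: c = 0.358, e = 0.201, h = 0.799; p* = 0.799 − 0.201/0.358 = 0.2375.
Δp* = 0.2375 − 0.1624 = +0.0752.

0.075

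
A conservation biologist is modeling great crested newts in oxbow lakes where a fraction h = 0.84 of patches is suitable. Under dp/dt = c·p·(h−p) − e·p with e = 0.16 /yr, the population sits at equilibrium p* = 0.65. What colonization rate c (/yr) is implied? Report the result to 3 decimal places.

At equilibrium c(h−p*) = e, so c = e/(h−p*).
c = 0.16/(0.84 − 0.65) = 0.16/0.1900 = 0.8421.

0.842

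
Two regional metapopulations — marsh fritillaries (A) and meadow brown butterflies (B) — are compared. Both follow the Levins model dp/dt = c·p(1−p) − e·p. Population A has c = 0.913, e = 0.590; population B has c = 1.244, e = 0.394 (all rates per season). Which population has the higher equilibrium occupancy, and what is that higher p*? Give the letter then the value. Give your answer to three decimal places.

A: p*_A = 1 − 0.590/0.913 = 0.3538.
B: p*_B = 1 − 0.394/1.244 = 0.6833.
B is higher at 0.6833.

B, 0.683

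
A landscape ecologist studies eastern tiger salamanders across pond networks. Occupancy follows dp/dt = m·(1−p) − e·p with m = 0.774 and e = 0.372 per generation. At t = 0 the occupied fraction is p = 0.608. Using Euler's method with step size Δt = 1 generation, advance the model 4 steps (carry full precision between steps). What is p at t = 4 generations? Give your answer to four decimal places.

0.6754

Update rule: p ← p + [m·(1−p) − e·p]·Δt with Δt = 1.
step 1: Δp = +0.07723, p = 0.68523
step 2: Δp = -0.01128, p = 0.67396
step 3: Δp = +0.00165, p = 0.67560
step 4: Δp = -0.00024, p = 0.67536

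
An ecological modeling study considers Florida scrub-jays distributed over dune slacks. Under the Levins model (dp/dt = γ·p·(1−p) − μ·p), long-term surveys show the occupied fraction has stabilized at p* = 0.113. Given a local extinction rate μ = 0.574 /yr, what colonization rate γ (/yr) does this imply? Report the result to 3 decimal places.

At equilibrium γ(1−p*) = μ, so γ = μ/(1−p*).
γ = 0.574/(1 − 0.113) = 0.574/0.8870 = 0.6471.

0.647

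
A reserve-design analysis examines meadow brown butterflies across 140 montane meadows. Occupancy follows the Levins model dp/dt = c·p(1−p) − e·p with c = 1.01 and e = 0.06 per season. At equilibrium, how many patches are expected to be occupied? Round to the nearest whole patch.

132

p* = 1 − e/c = 1 − 0.06/1.01 = 0.9406.
Expected occupied patches = N × p* = 140 × 0.9406 = 131.68 ≈ 132.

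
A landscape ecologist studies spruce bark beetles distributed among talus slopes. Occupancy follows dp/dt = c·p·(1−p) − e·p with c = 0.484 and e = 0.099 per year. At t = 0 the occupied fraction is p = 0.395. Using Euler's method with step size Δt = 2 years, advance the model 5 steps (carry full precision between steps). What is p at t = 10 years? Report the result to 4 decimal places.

0.7929

Update rule: p ← p + [c·p·(1−p) − e·p]·Δt with Δt = 2.
step 1: Δp = +0.15312, p = 0.54812
step 2: Δp = +0.13123, p = 0.67935
step 3: Δp = +0.07635, p = 0.75570
step 4: Δp = +0.02908, p = 0.78478
step 5: Δp = +0.00811, p = 0.79289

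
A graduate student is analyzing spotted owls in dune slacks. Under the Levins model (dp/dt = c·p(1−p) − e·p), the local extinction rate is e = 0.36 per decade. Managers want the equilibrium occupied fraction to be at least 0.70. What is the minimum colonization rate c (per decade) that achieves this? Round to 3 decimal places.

p* = 1 − e/c ≥ 0.70 requires e/c ≤ 0.3000, i.e. c ≥ e/0.3000.
c_min = 0.36/0.3000 = 1.2000.

1.200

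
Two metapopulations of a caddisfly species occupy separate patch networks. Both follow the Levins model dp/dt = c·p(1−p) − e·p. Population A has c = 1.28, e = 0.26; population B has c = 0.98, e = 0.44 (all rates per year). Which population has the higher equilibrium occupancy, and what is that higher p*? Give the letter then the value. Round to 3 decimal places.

A, 0.797

A: p*_A = 1 − 0.26/1.28 = 0.7969.
B: p*_B = 1 − 0.44/0.98 = 0.5510.
A is higher at 0.7969.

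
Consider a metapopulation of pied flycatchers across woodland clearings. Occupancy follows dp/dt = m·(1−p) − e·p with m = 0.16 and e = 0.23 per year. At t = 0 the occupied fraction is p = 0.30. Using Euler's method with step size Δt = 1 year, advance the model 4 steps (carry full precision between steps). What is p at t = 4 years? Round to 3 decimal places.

Update rule: p ← p + [m·(1−p) − e·p]·Δt with Δt = 1.
  1  |  dp/dt·Δt = +0.043000  |  p_1 = 0.343000
  2  |  dp/dt·Δt = +0.026230  |  p_2 = 0.369230
  3  |  dp/dt·Δt = +0.016000  |  p_3 = 0.385230
  4  |  dp/dt·Δt = +0.009760  |  p_4 = 0.394990

0.395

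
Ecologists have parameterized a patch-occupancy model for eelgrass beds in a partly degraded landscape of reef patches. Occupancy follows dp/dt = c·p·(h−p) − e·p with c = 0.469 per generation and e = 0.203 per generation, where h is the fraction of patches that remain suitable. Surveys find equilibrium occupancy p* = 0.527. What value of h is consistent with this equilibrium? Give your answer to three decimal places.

0.960

At equilibrium c(h−p*) = e, so h = p* + e/c.
h = 0.527 + 0.203/0.469 = 0.527 + 0.4328 = 0.9598.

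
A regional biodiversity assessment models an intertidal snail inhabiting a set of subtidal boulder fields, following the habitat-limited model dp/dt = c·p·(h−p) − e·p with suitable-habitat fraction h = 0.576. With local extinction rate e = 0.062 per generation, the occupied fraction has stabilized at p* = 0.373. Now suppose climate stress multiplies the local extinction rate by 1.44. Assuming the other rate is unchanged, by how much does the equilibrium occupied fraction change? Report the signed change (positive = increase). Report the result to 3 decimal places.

Balance c(h−p*) = e gives c = e/(0.576 − 0.37300) = 0.062/0.20300 = 0.30542.
New p* = 0.576 − e/c = 0.576 − 0.08928/0.30542 = 0.28368.
Δp* = 0.28368 − 0.37300 = -0.08932.

-0.089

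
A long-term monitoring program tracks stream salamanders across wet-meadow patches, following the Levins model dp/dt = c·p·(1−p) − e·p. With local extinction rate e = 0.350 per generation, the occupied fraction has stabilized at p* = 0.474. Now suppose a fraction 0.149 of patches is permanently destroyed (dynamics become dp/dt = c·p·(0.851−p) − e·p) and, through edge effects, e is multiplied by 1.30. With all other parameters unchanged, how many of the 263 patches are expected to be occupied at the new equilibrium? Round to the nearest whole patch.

44

Balance c(1−p*) = e gives c = e/(1 − 0.47400) = 0.350/0.52600 = 0.66540.
New p* = 0.851 − e/c = 0.851 − 0.45500/0.66540 = 0.16720.
Expected occupied = 263 × 0.16720 = 43.97 ≈ 44.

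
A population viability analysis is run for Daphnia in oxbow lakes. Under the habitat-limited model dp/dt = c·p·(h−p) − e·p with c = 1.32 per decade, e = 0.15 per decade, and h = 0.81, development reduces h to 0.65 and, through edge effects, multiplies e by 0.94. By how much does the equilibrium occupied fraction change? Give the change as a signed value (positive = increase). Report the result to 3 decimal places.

-0.153

Before: p* = h − e/c = 0.81 − 0.15/1.32 = 0.81 − 0.1136 = 0.6964.
After: c = 1.32, e = 0.141, h = 0.65; p* = 0.65 − 0.141/1.32 = 0.5432.
Δp* = 0.5432 − 0.6964 = -0.1532.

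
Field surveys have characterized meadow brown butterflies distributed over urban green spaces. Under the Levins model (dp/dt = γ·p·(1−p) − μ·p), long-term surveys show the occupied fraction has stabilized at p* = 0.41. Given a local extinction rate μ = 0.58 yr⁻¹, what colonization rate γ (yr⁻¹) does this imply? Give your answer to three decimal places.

At equilibrium γ(1−p*) = μ, so γ = μ/(1−p*).
γ = 0.58/(1 − 0.41) = 0.58/0.5900 = 0.9831.

0.983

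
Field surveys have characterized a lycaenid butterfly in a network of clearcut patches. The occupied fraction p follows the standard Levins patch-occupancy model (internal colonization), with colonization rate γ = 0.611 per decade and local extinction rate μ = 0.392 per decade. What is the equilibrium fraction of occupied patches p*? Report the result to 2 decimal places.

Setting dp/dt = 0 and dividing through by p* gives γ·(1−p*) = μ.
So p* = 1 − μ/γ = 1 − 0.392/0.611 = 1 − 0.6416 = 0.3584.

0.36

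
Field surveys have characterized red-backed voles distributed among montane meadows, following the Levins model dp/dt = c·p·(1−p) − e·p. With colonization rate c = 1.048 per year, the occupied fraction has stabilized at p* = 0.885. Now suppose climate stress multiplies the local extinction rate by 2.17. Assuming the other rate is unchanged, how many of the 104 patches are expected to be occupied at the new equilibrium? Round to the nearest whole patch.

Balance c(1−p*) = e gives e = 1.048×(1 − 0.88500) = 0.12052.
New p* = 1 − e/c = 1 − 0.26153/1.04800 = 0.75045.
Expected occupied = 104 × 0.75045 = 78.05 ≈ 78.

78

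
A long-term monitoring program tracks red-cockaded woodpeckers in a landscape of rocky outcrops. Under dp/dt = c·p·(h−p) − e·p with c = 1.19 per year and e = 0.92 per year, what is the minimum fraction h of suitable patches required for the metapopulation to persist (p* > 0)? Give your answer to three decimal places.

p* = h − e/c is positive only when h > e/c.
h_min = e/c = 0.92/1.19 = 0.7731.

0.773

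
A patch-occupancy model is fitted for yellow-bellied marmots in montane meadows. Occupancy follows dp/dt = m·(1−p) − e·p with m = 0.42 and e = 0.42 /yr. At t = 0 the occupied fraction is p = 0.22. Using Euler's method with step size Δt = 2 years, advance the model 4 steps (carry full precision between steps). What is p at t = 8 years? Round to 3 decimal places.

0.440

Update rule: p ← p + [m·(1−p) − e·p]·Δt with Δt = 2.
p: 0.22000 → 0.69040  (Δp = +0.47040)
p: 0.69040 → 0.37053  (Δp = -0.31987)
p: 0.37053 → 0.58804  (Δp = +0.21751)
p: 0.58804 → 0.44013  (Δp = -0.14791)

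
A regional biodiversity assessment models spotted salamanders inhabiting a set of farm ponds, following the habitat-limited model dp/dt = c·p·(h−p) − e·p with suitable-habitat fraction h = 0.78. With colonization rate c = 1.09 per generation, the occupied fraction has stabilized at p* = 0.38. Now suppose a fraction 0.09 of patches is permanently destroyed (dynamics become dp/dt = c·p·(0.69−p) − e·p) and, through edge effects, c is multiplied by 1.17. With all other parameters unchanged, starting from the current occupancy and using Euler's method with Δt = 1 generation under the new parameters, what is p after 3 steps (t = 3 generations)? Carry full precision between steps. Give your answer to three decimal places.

0.353

Balance c(h−p*) = e gives e = 1.09×(0.78 − 0.38000) = 0.43600.
Starting from p₀ = 0.38000; update p ← p + (dp/dt)·Δt with the new parameters.
p: 0.38000 → 0.36455  (Δp = -0.01545)
p: 0.36455 → 0.35691  (Δp = -0.00764)
p: 0.35691 → 0.35291  (Δp = -0.00400)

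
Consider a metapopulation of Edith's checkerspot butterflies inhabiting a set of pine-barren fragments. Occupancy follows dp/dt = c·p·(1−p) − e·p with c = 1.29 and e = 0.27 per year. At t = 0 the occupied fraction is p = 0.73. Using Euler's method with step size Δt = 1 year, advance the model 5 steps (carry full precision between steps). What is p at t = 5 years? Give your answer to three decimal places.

0.791

Update rule: p ← p + [c·p·(1−p) − e·p]·Δt with Δt = 1.
step 1: Δp = +0.05716, p = 0.78716
step 2: Δp = +0.00359, p = 0.79075
step 3: Δp = -0.00006, p = 0.79070
step 4: Δp = +0.00000, p = 0.79070
step 5: Δp = -0.00000, p = 0.79070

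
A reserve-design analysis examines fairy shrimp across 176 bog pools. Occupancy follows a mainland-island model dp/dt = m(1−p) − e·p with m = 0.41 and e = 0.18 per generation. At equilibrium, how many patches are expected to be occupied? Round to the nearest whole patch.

p* = m/(m+e) = 0.41/0.5900 = 0.6949.
Expected occupied patches = N × p* = 176 × 0.6949 = 122.31 ≈ 122.

122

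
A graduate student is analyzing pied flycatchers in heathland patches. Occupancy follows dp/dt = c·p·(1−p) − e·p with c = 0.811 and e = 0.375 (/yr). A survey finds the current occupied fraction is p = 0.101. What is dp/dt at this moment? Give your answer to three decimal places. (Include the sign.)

0.036

Colonization term: c·p·(1−p) = 0.811×0.101×0.8990 = 0.07364.
Extinction term: e·p = 0.03788.
dp/dt = 0.07364 − 0.03788 = 0.03576.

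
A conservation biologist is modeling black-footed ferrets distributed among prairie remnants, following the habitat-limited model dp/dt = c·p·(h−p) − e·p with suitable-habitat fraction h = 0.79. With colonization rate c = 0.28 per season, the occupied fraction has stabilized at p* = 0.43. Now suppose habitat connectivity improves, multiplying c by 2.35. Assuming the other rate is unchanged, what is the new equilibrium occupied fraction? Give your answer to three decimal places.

Balance c(h−p*) = e gives e = 0.28×(0.79 − 0.43000) = 0.10080.
New p* = 0.79 − e/c = 0.79 − 0.10080/0.65800 = 0.63681.

0.637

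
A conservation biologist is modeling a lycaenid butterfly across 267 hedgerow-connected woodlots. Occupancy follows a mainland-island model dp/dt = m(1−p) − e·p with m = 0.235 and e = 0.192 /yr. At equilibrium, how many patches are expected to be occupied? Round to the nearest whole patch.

147

p* = m/(m+e) = 0.235/0.4270 = 0.5504.
Expected occupied patches = N × p* = 267 × 0.5504 = 146.94 ≈ 147.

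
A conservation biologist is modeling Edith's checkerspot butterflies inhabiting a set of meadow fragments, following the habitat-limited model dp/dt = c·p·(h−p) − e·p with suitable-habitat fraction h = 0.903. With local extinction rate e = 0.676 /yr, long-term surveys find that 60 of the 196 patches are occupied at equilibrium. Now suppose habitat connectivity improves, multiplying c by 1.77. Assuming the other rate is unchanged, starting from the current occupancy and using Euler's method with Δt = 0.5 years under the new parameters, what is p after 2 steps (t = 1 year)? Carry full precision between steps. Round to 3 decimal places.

0.455

Observed p* = 60/196 = 0.30612.
Balance c(h−p*) = e gives c = e/(0.903 − 0.30612) = 0.676/0.59688 = 1.13256.
Starting from p₀ = 0.30612; update p ← p + (dp/dt)·Δt with the new parameters.
t = 0.5: p = 0.30612 + (+0.07967) = 0.38579
t = 1: p = 0.38579 + (+0.06960) = 0.45539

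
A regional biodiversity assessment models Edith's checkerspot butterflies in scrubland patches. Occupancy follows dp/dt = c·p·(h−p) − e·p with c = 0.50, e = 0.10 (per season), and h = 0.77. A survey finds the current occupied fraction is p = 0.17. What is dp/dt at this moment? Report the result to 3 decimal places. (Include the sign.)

Colonization term: c·p·(h−p) = 0.50×0.17×0.6000 = 0.05100.
Extinction term: e·p = 0.01700.
dp/dt = 0.05100 − 0.01700 = 0.03400.

0.034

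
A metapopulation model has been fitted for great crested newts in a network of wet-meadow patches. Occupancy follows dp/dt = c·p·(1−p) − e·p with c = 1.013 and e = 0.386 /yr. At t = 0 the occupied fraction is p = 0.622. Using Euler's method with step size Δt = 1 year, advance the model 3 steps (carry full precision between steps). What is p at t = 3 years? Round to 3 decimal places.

0.619

Update rule: p ← p + [c·p·(1−p) − e·p]·Δt with Δt = 1.
t = 1: p = 0.62200 + (-0.00192) = 0.62008
t = 2: p = 0.62008 + (-0.00071) = 0.61937
t = 3: p = 0.61937 + (-0.00026) = 0.61911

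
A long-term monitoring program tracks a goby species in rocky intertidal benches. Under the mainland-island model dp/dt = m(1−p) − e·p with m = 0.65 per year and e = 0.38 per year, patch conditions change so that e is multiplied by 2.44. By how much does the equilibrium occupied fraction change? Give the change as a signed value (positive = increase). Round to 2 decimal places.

-0.22

Before: p* = 0.65/(0.65+0.38) = 0.6311.
After: m = 0.65, e = 0.9272; p* = 0.65/1.5772 = 0.4121.
Δp* = 0.4121 − 0.6311 = -0.2189.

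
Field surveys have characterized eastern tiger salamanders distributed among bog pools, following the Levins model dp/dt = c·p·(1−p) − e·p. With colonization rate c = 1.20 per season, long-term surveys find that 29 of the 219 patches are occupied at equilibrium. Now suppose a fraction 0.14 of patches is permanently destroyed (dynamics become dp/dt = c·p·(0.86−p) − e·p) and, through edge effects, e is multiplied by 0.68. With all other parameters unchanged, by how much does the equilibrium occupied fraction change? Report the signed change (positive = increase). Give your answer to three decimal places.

0.138

Observed p* = 29/219 = 0.13242.
Balance c(1−p*) = e gives e = 1.20×(1 − 0.13242) = 1.04110.
New p* = 0.86 − e/c = 0.86 − 0.70795/1.20000 = 0.27004.
Δp* = 0.27004 − 0.13242 = +0.13762.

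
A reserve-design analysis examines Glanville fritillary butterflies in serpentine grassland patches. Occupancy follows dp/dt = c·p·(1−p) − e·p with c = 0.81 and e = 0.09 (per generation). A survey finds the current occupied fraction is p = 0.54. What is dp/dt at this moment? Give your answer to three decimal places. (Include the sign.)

Colonization term: c·p·(1−p) = 0.81×0.54×0.4600 = 0.20120.
Extinction term: e·p = 0.04860.
dp/dt = 0.20120 − 0.04860 = 0.15260.

0.153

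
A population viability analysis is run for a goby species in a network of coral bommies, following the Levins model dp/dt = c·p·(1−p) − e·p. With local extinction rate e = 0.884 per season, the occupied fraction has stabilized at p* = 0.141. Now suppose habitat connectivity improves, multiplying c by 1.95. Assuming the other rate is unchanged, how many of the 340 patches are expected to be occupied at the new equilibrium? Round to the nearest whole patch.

Balance c(1−p*) = e gives c = e/(1 − 0.14100) = 0.884/0.85900 = 1.02910.
New p* = 1 − e/c = 1 − 0.88400/2.00674 = 0.55948.
Expected occupied = 340 × 0.55948 = 190.22 ≈ 190.

190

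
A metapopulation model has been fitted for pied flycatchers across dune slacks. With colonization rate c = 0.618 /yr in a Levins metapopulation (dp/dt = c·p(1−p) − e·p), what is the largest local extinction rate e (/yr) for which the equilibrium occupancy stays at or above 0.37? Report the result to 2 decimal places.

1 − e/c ≥ 0.37 ⇒ e ≤ c(1 − 0.37) = 0.618 × 0.6300.
e_max = 0.3893.

0.39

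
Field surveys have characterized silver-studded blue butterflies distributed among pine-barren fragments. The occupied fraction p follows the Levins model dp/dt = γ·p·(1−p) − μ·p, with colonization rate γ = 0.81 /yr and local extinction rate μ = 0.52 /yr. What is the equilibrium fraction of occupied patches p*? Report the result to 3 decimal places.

At equilibrium, colonization balances extinction: γ·p*·(1−p*) = μ·p*.
So p* = 1 − μ/γ = 1 − 0.52/0.81 = 1 − 0.6420 = 0.3580.

0.358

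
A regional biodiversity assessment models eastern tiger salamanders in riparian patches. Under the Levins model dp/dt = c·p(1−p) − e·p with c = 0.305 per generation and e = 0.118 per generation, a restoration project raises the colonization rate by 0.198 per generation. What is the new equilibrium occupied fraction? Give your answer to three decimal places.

Before: p* = 1 − 0.118/0.305 = 0.6131.
After the change, c = 0.503, e = 0.118, so p* = 1 − 0.118/0.503 = 0.7654.

0.765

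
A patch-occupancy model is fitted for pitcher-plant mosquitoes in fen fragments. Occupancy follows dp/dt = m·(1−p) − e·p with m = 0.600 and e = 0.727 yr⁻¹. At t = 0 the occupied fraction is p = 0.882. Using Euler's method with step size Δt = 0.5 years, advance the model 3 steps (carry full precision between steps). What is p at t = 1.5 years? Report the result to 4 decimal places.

0.4685

Update rule: p ← p + [m·(1−p) − e·p]·Δt with Δt = 0.5.
p: 0.88200 → 0.59679  (Δp = -0.28521)
p: 0.59679 → 0.50082  (Δp = -0.09597)
p: 0.50082 → 0.46853  (Δp = -0.03229)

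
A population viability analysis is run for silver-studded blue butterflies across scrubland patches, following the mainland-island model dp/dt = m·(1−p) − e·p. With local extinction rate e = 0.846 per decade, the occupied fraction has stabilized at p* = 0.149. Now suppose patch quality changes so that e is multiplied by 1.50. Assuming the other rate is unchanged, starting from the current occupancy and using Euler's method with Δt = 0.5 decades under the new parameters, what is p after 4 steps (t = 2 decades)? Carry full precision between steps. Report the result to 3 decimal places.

Balance m(1−p*) = e·p* gives m = e·p*/(1−p*) = 0.846×0.14900/0.85100 = 0.14812.
Starting from p₀ = 0.14900; update p ← p + (dp/dt)·Δt with the new parameters.
step 1: Δp = -0.03151, p = 0.11749
step 2: Δp = -0.00918, p = 0.10830
step 3: Δp = -0.00268, p = 0.10563
step 4: Δp = -0.00078, p = 0.10485

0.105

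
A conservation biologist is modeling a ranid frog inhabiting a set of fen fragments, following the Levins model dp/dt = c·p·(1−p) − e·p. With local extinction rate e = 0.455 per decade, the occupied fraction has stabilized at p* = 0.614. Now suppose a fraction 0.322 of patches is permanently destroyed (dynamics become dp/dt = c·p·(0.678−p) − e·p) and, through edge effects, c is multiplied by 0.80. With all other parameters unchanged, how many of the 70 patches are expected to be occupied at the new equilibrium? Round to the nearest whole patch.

14

Balance c(1−p*) = e gives c = e/(1 − 0.61400) = 0.455/0.38600 = 1.17876.
New p* = 0.678 − e/c = 0.678 − 0.45500/0.94301 = 0.19550.
Expected occupied = 70 × 0.19550 = 13.69 ≈ 14.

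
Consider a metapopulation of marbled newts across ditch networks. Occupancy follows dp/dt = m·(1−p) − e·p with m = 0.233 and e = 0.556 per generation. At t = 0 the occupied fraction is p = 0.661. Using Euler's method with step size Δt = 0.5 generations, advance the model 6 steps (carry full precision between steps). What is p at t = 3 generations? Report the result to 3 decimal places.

0.313

Update rule: p ← p + [m·(1−p) − e·p]·Δt with Δt = 0.5.
p: 0.66100 → 0.51674  (Δp = -0.14426)
p: 0.51674 → 0.42938  (Δp = -0.08735)
p: 0.42938 → 0.37649  (Δp = -0.05289)
p: 0.37649 → 0.34447  (Δp = -0.03203)
p: 0.34447 → 0.32507  (Δp = -0.01939)
p: 0.32507 → 0.31333  (Δp = -0.01174)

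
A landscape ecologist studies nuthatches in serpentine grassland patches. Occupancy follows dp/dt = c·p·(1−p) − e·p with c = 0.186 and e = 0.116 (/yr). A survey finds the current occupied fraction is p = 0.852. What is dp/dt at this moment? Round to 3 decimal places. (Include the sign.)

Colonization term: c·p·(1−p) = 0.186×0.852×0.1480 = 0.02345.
Extinction term: e·p = 0.09883.
dp/dt = 0.02345 − 0.09883 = -0.07538.

-0.075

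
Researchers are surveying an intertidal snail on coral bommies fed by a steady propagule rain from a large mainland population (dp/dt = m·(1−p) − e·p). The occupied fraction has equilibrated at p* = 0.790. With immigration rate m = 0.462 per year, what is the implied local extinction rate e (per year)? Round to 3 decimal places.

At equilibrium m(1−p*) = e·p*, so e = m(1−p*)/p*.
e = 0.462 × 0.2100 / 0.790 = 0.1228.

0.123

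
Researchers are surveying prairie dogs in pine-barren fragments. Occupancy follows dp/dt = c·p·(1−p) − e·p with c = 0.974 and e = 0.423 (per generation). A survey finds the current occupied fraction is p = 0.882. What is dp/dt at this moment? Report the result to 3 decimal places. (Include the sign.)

-0.272

Colonization term: c·p·(1−p) = 0.974×0.882×0.1180 = 0.10137.
Extinction term: e·p = 0.37309.
dp/dt = 0.10137 − 0.37309 = -0.27172.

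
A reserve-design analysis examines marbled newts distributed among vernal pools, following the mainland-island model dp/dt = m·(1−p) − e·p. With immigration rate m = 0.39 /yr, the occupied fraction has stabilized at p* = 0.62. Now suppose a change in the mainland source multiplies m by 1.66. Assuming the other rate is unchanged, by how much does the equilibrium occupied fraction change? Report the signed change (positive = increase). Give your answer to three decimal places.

0.110

Balance m(1−p*) = e·p* gives e = m(1−p*)/p* = 0.39×0.38000/0.62000 = 0.23903.
New p* = m/(m+e) = 0.64740/(0.64740+0.23903) = 0.73035.
Δp* = 0.73035 − 0.62000 = +0.11035.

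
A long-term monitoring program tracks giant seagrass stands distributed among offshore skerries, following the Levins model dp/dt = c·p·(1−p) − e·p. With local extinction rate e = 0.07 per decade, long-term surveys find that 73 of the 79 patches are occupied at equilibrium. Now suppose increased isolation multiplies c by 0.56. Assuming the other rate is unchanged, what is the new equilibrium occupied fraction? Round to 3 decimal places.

Observed p* = 73/79 = 0.92405.
Balance c(1−p*) = e gives c = e/(1 − 0.92405) = 0.07/0.07595 = 0.92166.
New p* = 1 − e/c = 1 − 0.07000/0.51613 = 0.86438.

0.864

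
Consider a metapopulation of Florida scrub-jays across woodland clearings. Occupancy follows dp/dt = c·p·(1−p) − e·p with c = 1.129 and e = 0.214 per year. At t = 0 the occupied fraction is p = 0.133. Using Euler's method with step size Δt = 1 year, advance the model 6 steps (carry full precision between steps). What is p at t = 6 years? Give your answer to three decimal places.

0.809

Update rule: p ← p + [c·p·(1−p) − e·p]·Δt with Δt = 1.
step 1: Δp = +0.10172, p = 0.23472
step 2: Δp = +0.15257, p = 0.38729
step 3: Δp = +0.18503, p = 0.57232
step 4: Δp = +0.15387, p = 0.72619
step 5: Δp = +0.06908, p = 0.79527
step 6: Δp = +0.01363, p = 0.80890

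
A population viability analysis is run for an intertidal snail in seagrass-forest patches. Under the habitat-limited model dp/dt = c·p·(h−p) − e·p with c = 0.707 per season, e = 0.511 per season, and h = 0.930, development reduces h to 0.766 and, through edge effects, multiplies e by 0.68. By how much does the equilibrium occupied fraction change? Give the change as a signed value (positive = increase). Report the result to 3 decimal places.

Before: p* = h − e/c = 0.930 − 0.511/0.707 = 0.930 − 0.7228 = 0.2072.
After: c = 0.707, e = 0.34748, h = 0.766; p* = 0.766 − 0.34748/0.707 = 0.2745.
Δp* = 0.2745 − 0.2072 = +0.0673.

0.067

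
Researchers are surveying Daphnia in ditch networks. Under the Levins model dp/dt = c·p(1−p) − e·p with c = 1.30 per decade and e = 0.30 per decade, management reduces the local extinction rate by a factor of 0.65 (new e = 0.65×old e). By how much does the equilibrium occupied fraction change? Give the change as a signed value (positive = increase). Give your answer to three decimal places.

0.081

Before: p* = 1 − 0.30/1.30 = 0.7692.
After the change, c = 1.3, e = 0.195, so p* = 1 − 0.195/1.3 = 0.8500.
Δp* = 0.8500 − 0.7692 = +0.0808.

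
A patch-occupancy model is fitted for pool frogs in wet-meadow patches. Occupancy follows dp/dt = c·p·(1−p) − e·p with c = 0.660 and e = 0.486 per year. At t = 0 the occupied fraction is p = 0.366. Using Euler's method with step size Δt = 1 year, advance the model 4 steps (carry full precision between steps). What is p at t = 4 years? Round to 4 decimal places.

0.3012

Update rule: p ← p + [c·p·(1−p) − e·p]·Δt with Δt = 1.
p: 0.36600 → 0.34127  (Δp = -0.02473)
p: 0.34127 → 0.32379  (Δp = -0.01749)
p: 0.32379 → 0.31093  (Δp = -0.01285)
p: 0.31093 → 0.30123  (Δp = -0.00971)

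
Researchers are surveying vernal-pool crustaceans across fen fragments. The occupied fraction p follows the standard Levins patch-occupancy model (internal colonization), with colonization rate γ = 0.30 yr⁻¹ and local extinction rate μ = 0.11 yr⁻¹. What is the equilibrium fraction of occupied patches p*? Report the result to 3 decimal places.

0.633

At equilibrium, colonization balances extinction: γ·p*·(1−p*) = μ·p*.
So p* = 1 − μ/γ = 1 − 0.11/0.30 = 1 − 0.3667 = 0.6333.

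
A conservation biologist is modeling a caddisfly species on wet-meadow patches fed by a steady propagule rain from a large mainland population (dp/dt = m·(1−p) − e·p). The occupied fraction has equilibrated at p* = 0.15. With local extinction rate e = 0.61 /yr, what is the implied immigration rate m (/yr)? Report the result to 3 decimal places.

0.108

At equilibrium m(1−p*) = e·p*, so m = e·p*/(1−p*).
m = 0.61 × 0.15 / 0.8500 = 0.0915/0.8500 = 0.1076.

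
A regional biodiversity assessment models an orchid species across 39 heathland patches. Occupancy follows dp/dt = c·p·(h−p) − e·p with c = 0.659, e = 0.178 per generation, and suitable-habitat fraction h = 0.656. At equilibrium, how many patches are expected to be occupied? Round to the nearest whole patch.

15

p* = h − e/c = 0.656 − 0.2701 = 0.3859.
Expected occupied patches = N × p* = 39 × 0.3859 = 15.05 ≈ 15.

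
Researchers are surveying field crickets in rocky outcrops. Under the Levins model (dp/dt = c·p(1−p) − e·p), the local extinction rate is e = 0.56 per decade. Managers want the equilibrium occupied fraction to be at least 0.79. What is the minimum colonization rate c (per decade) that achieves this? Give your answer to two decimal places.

2.67

p* = 1 − e/c ≥ 0.79 requires e/c ≤ 0.2100, i.e. c ≥ e/0.2100.
c_min = 0.56/0.2100 = 2.6667.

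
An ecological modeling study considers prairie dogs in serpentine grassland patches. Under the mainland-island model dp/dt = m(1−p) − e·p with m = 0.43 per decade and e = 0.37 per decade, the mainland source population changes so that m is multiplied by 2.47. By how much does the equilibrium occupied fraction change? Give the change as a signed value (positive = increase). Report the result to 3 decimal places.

0.204

Before: p* = 0.43/(0.43+0.37) = 0.5375.
After: m = 1.0621, e = 0.37; p* = 1.0621/1.4321 = 0.7416.
Δp* = 0.7416 − 0.5375 = +0.2041.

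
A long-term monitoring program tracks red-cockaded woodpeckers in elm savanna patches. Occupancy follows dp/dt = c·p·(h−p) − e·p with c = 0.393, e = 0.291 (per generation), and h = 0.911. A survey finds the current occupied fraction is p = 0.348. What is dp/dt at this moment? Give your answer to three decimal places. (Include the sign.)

Colonization term: c·p·(h−p) = 0.393×0.348×0.5630 = 0.07700.
Extinction term: e·p = 0.10127.
dp/dt = 0.07700 − 0.10127 = -0.02427.

-0.024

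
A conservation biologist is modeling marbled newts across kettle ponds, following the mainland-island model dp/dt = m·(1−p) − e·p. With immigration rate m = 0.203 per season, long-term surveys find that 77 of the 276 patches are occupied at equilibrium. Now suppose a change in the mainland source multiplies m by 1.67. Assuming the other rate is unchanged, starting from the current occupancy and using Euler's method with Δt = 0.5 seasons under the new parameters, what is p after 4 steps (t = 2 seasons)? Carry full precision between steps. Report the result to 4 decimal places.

0.3807

Observed p* = 77/276 = 0.27899.
Balance m(1−p*) = e·p* gives e = m(1−p*)/p* = 0.203×0.72101/0.27899 = 0.52464.
Starting from p₀ = 0.27899; update p ← p + (dp/dt)·Δt with the new parameters.
t = 0.5: p = 0.27899 + (+0.04903) = 0.32802
t = 1: p = 0.32802 + (+0.02786) = 0.35588
t = 1.5: p = 0.35588 + (+0.01583) = 0.37171
t = 2: p = 0.37171 + (+0.00899) = 0.38070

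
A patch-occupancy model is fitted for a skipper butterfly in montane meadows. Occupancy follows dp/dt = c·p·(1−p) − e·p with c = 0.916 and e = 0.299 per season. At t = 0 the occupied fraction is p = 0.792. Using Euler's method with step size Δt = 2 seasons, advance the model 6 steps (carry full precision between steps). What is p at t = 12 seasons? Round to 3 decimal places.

Update rule: p ← p + [c·p·(1−p) − e·p]·Δt with Δt = 2.
p: 0.79200 → 0.62018  (Δp = -0.17182)
p: 0.62018 → 0.68085  (Δp = +0.06067)
p: 0.68085 → 0.67178  (Δp = -0.00907)
p: 0.67178 → 0.67400  (Δp = +0.00221)
p: 0.67400 → 0.67348  (Δp = -0.00051)
p: 0.67348 → 0.67360  (Δp = +0.00012)

0.674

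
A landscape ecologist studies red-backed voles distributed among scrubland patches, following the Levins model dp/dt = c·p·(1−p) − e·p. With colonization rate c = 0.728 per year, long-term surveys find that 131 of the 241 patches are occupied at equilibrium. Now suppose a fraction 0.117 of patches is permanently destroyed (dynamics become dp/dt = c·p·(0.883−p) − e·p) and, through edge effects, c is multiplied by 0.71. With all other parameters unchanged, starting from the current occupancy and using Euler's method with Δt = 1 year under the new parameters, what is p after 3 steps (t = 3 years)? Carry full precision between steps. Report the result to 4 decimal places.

Observed p* = 131/241 = 0.54357.
Balance c(1−p*) = e gives e = 0.728×(1 − 0.54357) = 0.33228.
Starting from p₀ = 0.54357; update p ← p + (dp/dt)·Δt with the new parameters.
t = 1: p = 0.54357 + (-0.08525) = 0.45832
t = 2: p = 0.45832 + (-0.05169) = 0.40663
t = 3: p = 0.40663 + (-0.03499) = 0.37164

0.3716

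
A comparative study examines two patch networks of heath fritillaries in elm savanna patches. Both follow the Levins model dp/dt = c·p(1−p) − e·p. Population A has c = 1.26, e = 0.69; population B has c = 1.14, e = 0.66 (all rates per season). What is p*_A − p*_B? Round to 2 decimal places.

0.03

A: p*_A = 1 − 0.69/1.26 = 0.4524.
B: p*_B = 1 − 0.66/1.14 = 0.4211.
p*_A − p*_B = 0.4524 − 0.4211 = 0.0313.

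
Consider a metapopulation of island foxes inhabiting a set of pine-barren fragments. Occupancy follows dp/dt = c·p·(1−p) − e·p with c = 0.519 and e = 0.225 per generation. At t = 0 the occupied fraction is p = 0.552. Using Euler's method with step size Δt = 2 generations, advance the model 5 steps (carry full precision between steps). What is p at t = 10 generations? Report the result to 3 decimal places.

Update rule: p ← p + [c·p·(1−p) − e·p]·Δt with Δt = 2.
  1  |  dp/dt·Δt = +0.008293  |  p_1 = 0.560293
  2  |  dp/dt·Δt = +0.003595  |  p_2 = 0.563888
  3  |  dp/dt·Δt = +0.001514  |  p_3 = 0.565402
  4  |  dp/dt·Δt = +0.000629  |  p_4 = 0.566031
  5  |  dp/dt·Δt = +0.000260  |  p_5 = 0.566291

0.566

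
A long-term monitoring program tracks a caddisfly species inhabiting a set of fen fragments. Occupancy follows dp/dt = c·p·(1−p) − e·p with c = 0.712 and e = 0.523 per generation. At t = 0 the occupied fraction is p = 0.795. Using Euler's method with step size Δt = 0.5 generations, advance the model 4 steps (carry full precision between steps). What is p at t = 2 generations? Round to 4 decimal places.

Update rule: p ← p + [c·p·(1−p) − e·p]·Δt with Δt = 0.5.
p: 0.79500 → 0.64513  (Δp = -0.14987)
p: 0.64513 → 0.55793  (Δp = -0.08720)
p: 0.55793 → 0.49984  (Δp = -0.05809)
p: 0.49984 → 0.45813  (Δp = -0.04171)

0.4581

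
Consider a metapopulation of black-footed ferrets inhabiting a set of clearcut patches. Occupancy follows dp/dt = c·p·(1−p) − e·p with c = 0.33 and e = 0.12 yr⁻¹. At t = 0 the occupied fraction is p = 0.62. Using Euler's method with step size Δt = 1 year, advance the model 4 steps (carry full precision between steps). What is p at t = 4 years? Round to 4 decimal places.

Update rule: p ← p + [c·p·(1−p) − e·p]·Δt with Δt = 1.
p: 0.62000 → 0.62335  (Δp = +0.00335)
p: 0.62335 → 0.62603  (Δp = +0.00268)
p: 0.62603 → 0.62816  (Δp = +0.00214)
p: 0.62816 → 0.62986  (Δp = +0.00170)

0.6299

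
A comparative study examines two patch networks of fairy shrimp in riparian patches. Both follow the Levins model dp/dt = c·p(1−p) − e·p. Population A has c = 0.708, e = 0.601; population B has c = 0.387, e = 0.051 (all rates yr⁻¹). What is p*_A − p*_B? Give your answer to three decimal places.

A: p*_A = 1 − 0.601/0.708 = 0.1511.
B: p*_B = 1 − 0.051/0.387 = 0.8682.
p*_A − p*_B = 0.1511 − 0.8682 = -0.7171.

-0.717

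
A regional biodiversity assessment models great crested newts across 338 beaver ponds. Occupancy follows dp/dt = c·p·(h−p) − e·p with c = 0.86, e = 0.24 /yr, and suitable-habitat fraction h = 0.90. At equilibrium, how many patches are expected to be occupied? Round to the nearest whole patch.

210

p* = h − e/c = 0.90 − 0.2791 = 0.6209.
Expected occupied patches = N × p* = 338 × 0.6209 = 209.87 ≈ 210.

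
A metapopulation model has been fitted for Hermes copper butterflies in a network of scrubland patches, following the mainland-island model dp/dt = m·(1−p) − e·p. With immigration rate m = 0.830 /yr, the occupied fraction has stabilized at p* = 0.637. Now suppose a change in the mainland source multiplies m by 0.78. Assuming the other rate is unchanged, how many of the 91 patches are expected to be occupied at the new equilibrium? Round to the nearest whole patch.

53

Balance m(1−p*) = e·p* gives e = m(1−p*)/p* = 0.830×0.36300/0.63700 = 0.47298.
New p* = m/(m+e) = 0.64740/(0.64740+0.47298) = 0.57784.
Expected occupied = 91 × 0.57784 = 52.58 ≈ 53.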